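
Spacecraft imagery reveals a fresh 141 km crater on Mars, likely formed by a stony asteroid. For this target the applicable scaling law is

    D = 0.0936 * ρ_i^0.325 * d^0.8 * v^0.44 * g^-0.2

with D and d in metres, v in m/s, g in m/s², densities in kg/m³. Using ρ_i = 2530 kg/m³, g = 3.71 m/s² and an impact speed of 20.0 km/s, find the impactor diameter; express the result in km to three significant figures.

Rearranging for d: d = [D / (0.0936 · 2530^0.325 · 20000^0.44 · 3.71^-0.2)]^(1/0.8).
D = 141000 m.
2530^0.325 = 12.76
20000^0.44 = 78.06
3.71^-0.2 = 0.7694
Denominator = 0.0936 × 12.76 × 78.06 × 0.7694 = 71.73
D / 71.73 = 141000 / 71.73 = 1966
d = 1966^(1/0.8) = 1966^1.25 = 13091 m

d ≈ 13.1 km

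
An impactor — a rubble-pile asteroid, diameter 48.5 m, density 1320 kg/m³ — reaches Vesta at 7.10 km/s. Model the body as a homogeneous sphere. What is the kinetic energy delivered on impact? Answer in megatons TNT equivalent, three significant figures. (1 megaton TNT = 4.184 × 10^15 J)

E ≈ 0.475 Mt TNT

v = 7100 m/s.
Mass m = (π/6) ρ d³ = (π/6) × 1320 × (48.5)³ = 7.885 × 10^7 kg
E = ½ m v² = 0.5 × 7.885 × 10^7 × (7100)² = 1.987 × 10^15 J
   = 1.987 × 10^15 / 4.184×10^15 = 0.4749 Mt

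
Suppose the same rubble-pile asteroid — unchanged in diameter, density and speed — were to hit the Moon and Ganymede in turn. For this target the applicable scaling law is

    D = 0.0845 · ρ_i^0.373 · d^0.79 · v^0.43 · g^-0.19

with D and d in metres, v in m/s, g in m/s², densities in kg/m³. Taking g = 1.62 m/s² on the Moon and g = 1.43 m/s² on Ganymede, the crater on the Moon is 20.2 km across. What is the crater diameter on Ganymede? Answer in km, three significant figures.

D ≈ 20.7 km

All impactor-dependent factors cancel in the ratio, leaving D_Ganymede/D_Moon = (g_Ganymede/g_Moon)^-0.19.
(1.43/1.62)^-0.19 = 0.8827^-0.19 = 1.024
D_Ganymede = 1.024 × 20.2 km = 20.7 km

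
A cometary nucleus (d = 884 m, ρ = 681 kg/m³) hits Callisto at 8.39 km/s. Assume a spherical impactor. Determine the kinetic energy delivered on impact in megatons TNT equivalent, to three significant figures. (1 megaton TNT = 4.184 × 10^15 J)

v = 8390 m/s.
Mass m = (π/6) ρ d³ = (π/6) × 681 × (884)³ = 2.463 × 10^11 kg
E = ½ m v² = 0.5 × 2.463 × 10^11 × (8390)² = 8.669 × 10^18 J
   = 8.669 × 10^18 / 4.184×10^15 = 2072 Mt

E ≈ 2070 Mt TNT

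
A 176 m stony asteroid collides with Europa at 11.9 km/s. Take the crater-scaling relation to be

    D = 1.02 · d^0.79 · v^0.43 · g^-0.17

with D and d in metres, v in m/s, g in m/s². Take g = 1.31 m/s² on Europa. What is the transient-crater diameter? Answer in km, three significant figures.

D ≈ 3.27 km

In SI units: v = 11900 m/s.
d^0.79 = 176^0.79 = 59.42
v^0.43 = 11900^0.43 = 56.56
g^-0.17 = 1.31^-0.17 = 0.9551
D = 1.02 × 59.42 × 56.56 × 0.9551 = 3274 m
   = 3.274 km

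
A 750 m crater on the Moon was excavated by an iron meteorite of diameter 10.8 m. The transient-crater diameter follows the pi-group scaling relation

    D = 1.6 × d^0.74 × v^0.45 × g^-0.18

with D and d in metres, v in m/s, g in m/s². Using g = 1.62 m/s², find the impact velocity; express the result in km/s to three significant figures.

Rearranging for v: v = [D / (1.6 · 10.8^0.74 · 1.62^-0.18)]^(1/0.45).
10.8^0.74 = 5.817
1.62^-0.18 = 0.9168
Denominator = 1.6 × 5.817 × 0.9168 = 8.533
D / 8.533 = 750 / 8.533 = 87.89
v = 87.89^(1/0.45) = 87.89^2.2222 = 20884 m/s

v ≈ 20.9 km/s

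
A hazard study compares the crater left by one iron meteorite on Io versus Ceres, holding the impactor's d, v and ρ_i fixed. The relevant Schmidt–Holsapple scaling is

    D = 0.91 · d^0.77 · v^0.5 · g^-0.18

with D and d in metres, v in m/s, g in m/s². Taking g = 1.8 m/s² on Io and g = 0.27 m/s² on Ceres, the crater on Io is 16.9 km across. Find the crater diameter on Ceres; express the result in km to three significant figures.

D ≈ 23.8 km

All impactor-dependent factors cancel in the ratio, leaving D_Ceres/D_Io = (g_Ceres/g_Io)^-0.18.
(0.27/1.8)^-0.18 = 0.1500^-0.18 = 1.407
D_Ceres = 1.407 × 16.9 km = 23.8 km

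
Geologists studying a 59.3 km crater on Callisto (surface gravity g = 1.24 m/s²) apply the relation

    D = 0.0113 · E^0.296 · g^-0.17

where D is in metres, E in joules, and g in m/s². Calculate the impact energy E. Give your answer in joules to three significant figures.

Rearranging: E = [D / (0.0113 · g^-0.17)]^(1/0.296).
D = 59300 m.
g^-0.17 = 1.24^-0.17 = 0.9641
D / (0.0113 × 0.9641) = 59300 / (0.01089) = 5.445 × 10^6
E = (5.445 × 10^6)^3.3784 = 5.713 × 10^22 J

E ≈ 5.71 × 10^22 J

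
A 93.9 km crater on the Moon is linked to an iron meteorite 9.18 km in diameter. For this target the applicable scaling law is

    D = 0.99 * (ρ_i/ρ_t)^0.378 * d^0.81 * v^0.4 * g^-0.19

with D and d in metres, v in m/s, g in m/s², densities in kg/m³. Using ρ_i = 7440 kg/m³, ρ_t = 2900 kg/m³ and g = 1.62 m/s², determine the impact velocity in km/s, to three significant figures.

Rearranging for v: v = [D / (0.99 · (7440/2900)^0.378 · 9180^0.81 · 1.62^-0.19)]^(1/0.4).
D = 93900 m.
(7440/2900)^0.378 = 1.428
9180^0.81 = 1621
1.62^-0.19 = 0.9124
Denominator = 0.99 × 1.428 × 1621 × 0.9124 = 2091
D / 2091 = 93900 / 2091 = 44.91
v = 44.91^(1/0.4) = 44.91^2.5 = 13516 m/s

v ≈ 13.5 km/s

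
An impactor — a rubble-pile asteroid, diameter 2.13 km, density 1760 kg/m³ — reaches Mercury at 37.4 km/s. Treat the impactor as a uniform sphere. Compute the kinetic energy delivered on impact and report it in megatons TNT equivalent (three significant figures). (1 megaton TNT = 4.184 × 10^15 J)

d = 2130 m; v = 37400 m/s.
Mass m = (π/6) ρ d³ = (π/6) × 1760 × (2130)³ = 8.905 × 10^12 kg
E = ½ m v² = 0.5 × 8.905 × 10^12 × (37400)² = 6.228 × 10^21 J
   = 6.228 × 10^21 / 4.184×10^15 = 1.489 × 10^6 Mt

E ≈ 1.49 × 10^6 Mt TNT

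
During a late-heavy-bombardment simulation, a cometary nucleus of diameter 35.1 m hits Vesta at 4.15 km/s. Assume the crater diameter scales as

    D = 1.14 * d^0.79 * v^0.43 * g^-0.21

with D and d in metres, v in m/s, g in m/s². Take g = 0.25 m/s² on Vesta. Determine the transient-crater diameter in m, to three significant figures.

In SI units: v = 4150 m/s.
d^0.79 = 35.1^0.79 = 16.63
v^0.43 = 4150^0.43 = 35.96
g^-0.21 = 0.25^-0.21 = 1.338
D = 1.14 × 16.63 × 35.96 × 1.338 = 912.2 m

D ≈ 912 m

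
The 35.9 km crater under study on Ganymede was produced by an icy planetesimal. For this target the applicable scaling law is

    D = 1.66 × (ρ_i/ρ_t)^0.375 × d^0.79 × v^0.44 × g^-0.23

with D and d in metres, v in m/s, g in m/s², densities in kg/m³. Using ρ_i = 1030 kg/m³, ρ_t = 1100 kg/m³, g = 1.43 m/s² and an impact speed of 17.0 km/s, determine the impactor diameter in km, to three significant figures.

Rearranging for d: d = [D / (1.66 · (1030/1100)^0.375 · 17000^0.44 · 1.43^-0.23)]^(1/0.79).
D = 35900 m.
(1030/1100)^0.375 = 0.9756
17000^0.44 = 72.68
1.43^-0.23 = 0.9210
Denominator = 1.66 × 0.9756 × 72.68 × 0.9210 = 108.4
D / 108.4 = 35900 / 108.4 = 331.2
d = 331.2^(1/0.79) = 331.2^1.2658 = 1549 m

d ≈ 1.55 km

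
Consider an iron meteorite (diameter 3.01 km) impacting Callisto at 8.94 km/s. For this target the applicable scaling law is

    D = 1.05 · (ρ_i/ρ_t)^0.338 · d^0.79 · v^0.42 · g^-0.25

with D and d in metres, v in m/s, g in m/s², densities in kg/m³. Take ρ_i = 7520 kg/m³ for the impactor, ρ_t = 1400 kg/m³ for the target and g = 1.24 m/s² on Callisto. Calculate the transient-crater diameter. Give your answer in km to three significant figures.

D ≈ 44.9 km

In SI units: d = 3010 m, v = 8940 m/s.
(ρ_i/ρ_t)^0.338 = (7520/1400)^0.338 = 1.765
d^0.79 = 3010^0.79 = 559.8
v^0.42 = 8940^0.42 = 45.66
g^-0.25 = 1.24^-0.25 = 0.9476
D = 1.05 × 1.765 × 559.8 × 45.66 × 0.9476 = 44888 m
   = 44.89 km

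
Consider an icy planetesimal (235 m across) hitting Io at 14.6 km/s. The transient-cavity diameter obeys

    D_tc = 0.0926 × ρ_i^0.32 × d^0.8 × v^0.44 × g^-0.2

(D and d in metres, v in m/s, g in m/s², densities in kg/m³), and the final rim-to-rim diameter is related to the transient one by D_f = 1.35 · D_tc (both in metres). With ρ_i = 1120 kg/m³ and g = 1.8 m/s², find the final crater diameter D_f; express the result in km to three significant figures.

v = 14600 m/s.
ρ_i^0.32 = 1120^0.32 = 9.457
d^0.8 = 235^0.8 = 78.86
v^0.44 = 14600^0.44 = 67.97
g^-0.2 = 1.8^-0.2 = 0.8891
D_tc = 0.0926 × 9.457 × 78.86 × 67.97 × 0.8891 = 4173 m
D_f = 1.35 × 4173 = 5634 m
     = 5.634 km

D_f ≈ 5.63 km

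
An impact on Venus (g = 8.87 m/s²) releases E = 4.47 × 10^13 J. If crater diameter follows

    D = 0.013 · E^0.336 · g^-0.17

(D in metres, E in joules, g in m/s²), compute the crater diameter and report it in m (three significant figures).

E^0.336 = (4.47 × 10^13)^0.336 = 3.859 × 10^4
g^-0.17 = 8.87^-0.17 = 0.6900
D = 0.013 × 3.859 × 10^4 × 0.6900 = 346.2 m

D ≈ 346 m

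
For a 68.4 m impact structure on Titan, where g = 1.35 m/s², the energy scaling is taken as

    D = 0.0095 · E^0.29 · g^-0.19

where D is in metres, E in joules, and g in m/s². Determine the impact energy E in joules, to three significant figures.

Rearranging: E = [D / (0.0095 · g^-0.19)]^(1/0.29).
g^-0.19 = 1.35^-0.19 = 0.9446
D / (0.0095 × 0.9446) = 68.4 / (8.974 × 10^-3) = 7.622 × 10^3
E = (7.622 × 10^3)^3.4483 = 2.435 × 10^13 J

E ≈ 2.44 × 10^13 J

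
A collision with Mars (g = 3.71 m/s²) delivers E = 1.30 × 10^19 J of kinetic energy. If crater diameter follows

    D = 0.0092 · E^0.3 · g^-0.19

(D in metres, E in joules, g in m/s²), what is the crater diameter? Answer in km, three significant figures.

E^0.3 = (1.30 × 10^19)^0.3 = 5.422 × 10^5
g^-0.19 = 3.71^-0.19 = 0.7795
D = 0.0092 × 5.422 × 10^5 × 0.7795 = 3888 m
   = 3.888 km

D ≈ 3.89 km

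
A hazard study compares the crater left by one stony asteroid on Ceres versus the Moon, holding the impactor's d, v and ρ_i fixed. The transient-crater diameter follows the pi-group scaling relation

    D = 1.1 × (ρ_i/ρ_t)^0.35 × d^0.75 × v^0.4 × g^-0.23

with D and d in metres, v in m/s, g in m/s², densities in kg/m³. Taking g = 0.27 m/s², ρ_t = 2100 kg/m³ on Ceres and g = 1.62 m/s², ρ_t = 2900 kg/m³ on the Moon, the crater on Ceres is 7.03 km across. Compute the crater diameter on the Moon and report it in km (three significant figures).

D ≈ 4.16 km

The impactor-only factors (d, v, ρ_i) cancel in the ratio, leaving D_Moon/D_Ceres = (g_Moon/g_Ceres)^-0.23 · (ρ_t,Ceres/ρ_t,Moon)^0.35.
(1.62/0.27)^-0.23 = 6.000^-0.23 = 0.6623
(2100/2900)^0.35 = 0.7241^0.35 = 0.8932
Ratio = 0.6623 × 0.8932 = 0.5916
D_Moon = 0.5916 × 7.03 km = 4.16 km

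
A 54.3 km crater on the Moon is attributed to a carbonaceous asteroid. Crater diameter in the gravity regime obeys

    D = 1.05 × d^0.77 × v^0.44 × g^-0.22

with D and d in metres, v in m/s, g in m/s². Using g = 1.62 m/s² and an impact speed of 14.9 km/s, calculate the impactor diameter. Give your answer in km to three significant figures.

Rearranging for d: d = [D / (1.05 · 14900^0.44 · 1.62^-0.22)]^(1/0.77).
D = 54300 m.
14900^0.44 = 68.58
1.62^-0.22 = 0.8993
Denominator = 1.05 × 68.58 × 0.8993 = 64.76
D / 64.76 = 54300 / 64.76 = 838.5
d = 838.5^(1/0.77) = 838.5^1.2987 = 6263 m

d ≈ 6.26 km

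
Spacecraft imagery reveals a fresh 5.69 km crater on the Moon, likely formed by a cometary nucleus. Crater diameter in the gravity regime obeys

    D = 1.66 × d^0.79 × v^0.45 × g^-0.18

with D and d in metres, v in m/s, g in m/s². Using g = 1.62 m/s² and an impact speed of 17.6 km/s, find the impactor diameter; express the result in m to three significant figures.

Rearranging for d: d = [D / (1.66 · 17600^0.45 · 1.62^-0.18)]^(1/0.79).
D = 5690 m.
17600^0.45 = 81.37
1.62^-0.18 = 0.9168
Denominator = 1.66 × 81.37 × 0.9168 = 123.8
D / 123.8 = 5690 / 123.8 = 45.96
d = 45.96^(1/0.79) = 45.96^1.2658 = 127.1 m

d ≈ 127 m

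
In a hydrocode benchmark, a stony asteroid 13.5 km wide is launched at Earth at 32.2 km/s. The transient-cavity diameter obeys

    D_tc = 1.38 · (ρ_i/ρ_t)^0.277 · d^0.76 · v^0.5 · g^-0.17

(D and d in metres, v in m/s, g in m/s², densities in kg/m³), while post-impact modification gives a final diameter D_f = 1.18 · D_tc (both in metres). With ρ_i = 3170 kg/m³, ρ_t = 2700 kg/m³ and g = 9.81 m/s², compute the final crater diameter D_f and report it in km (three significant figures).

D_f ≈ 285 km

In SI: d = 13500 m, v = 32200 m/s.
(ρ_i/ρ_t)^0.277 = (3170/2700)^0.277 = 1.045
d^0.76 = 13500^0.76 = 1377
v^0.5 = 32200^0.5 = 179.4
g^-0.17 = 9.81^-0.17 = 0.6783
D_tc = 1.38 × 1.045 × 1377 × 179.4 × 0.6783 = 2.416 × 10^5 m
D_f = 1.18 × 2.416 × 10^5 = 2.851 × 10^5 m
     = 285.1 km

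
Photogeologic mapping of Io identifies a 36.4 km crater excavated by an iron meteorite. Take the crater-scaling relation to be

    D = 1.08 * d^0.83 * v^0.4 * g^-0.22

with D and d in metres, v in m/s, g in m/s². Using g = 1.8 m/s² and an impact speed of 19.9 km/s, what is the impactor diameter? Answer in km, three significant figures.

d ≈ 2.82 km

Rearranging for d: d = [D / (1.08 · 19900^0.4 · 1.8^-0.22)]^(1/0.83).
D = 36400 m.
19900^0.4 = 52.43
1.8^-0.22 = 0.8787
Denominator = 1.08 × 52.43 × 0.8787 = 49.76
D / 49.76 = 36400 / 49.76 = 731.5
d = 731.5^(1/0.83) = 731.5^1.2048 = 2824 m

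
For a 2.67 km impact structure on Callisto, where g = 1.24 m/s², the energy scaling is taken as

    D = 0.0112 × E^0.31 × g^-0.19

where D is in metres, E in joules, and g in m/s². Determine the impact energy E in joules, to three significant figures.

E ≈ 2.53 × 10^17 J

Rearranging: E = [D / (0.0112 · g^-0.19)]^(1/0.31).
D = 2670 m.
g^-0.19 = 1.24^-0.19 = 0.9600
D / (0.0112 × 0.9600) = 2670 / (0.01075) = 2.484 × 10^5
E = (2.484 × 10^5)^3.2258 = 2.533 × 10^17 J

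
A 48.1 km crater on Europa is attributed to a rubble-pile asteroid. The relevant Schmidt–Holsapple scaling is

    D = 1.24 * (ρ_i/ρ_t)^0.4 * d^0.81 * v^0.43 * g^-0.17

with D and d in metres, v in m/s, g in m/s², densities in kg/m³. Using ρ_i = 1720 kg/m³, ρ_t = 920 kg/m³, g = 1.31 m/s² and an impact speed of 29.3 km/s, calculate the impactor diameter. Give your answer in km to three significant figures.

Rearranging for d: d = [D / (1.24 · (1720/920)^0.4 · 29300^0.43 · 1.31^-0.17)]^(1/0.81).
D = 48100 m.
(1720/920)^0.4 = 1.284
29300^0.43 = 83.32
1.31^-0.17 = 0.9551
Denominator = 1.24 × 1.284 × 83.32 × 0.9551 = 126.7
D / 126.7 = 48100 / 126.7 = 379.6
d = 379.6^(1/0.81) = 379.6^1.2346 = 1529 m

d ≈ 1.53 km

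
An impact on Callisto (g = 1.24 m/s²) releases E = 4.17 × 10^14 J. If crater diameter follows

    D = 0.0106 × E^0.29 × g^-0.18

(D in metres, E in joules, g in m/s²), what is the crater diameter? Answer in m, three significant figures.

E^0.29 = (4.17 × 10^14)^0.29 = 1.737 × 10^4
g^-0.18 = 1.24^-0.18 = 0.9620
D = 0.0106 × 1.737 × 10^4 × 0.9620 = 177.1 m

D ≈ 177 m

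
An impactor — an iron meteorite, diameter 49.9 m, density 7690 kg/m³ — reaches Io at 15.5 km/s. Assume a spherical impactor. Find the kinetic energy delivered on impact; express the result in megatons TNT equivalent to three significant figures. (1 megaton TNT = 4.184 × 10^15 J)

v = 15500 m/s.
Mass m = (π/6) ρ d³ = (π/6) × 7690 × (49.9)³ = 5.003 × 10^8 kg
E = ½ m v² = 0.5 × 5.003 × 10^8 × (15500)² = 6.010 × 10^16 J
   = 6.010 × 10^16 / 4.184×10^15 = 14.36 Mt

E ≈ 14.4 Mt TNT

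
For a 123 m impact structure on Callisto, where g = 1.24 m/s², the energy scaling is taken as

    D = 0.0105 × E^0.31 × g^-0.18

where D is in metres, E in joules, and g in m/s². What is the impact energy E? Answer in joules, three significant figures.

E ≈ 1.51 × 10^13 J

Rearranging: E = [D / (0.0105 · g^-0.18)]^(1/0.31).
g^-0.18 = 1.24^-0.18 = 0.9620
D / (0.0105 × 0.9620) = 123 / (0.01010) = 1.218 × 10^4
E = (1.218 × 10^4)^3.2258 = 1.512 × 10^13 J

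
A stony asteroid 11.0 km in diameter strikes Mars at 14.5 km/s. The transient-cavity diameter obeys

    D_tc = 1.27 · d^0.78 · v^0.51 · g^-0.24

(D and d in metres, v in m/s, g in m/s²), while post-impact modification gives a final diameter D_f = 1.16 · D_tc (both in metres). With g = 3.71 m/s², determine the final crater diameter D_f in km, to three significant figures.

D_f ≈ 202 km

In SI: d = 11000 m, v = 14500 m/s.
d^0.78 = 11000^0.78 = 1420
v^0.51 = 14500^0.51 = 132.5
g^-0.24 = 3.71^-0.24 = 0.7300
D_tc = 1.27 × 1420 × 132.5 × 0.7300 = 1.744 × 10^5 m
D_f = 1.16 × 1.744 × 10^5 = 2.023 × 10^5 m
     = 202.3 km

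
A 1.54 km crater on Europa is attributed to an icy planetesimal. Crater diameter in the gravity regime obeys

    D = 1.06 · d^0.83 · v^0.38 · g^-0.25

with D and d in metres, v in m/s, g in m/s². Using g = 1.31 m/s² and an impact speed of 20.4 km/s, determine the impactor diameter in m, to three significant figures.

d ≈ 74.5 m

Rearranging for d: d = [D / (1.06 · 20400^0.38 · 1.31^-0.25)]^(1/0.83).
D = 1540 m.
20400^0.38 = 43.42
1.31^-0.25 = 0.9347
Denominator = 1.06 × 43.42 × 0.9347 = 43.02
D / 43.02 = 1540 / 43.02 = 35.80
d = 35.80^(1/0.83) = 35.80^1.2048 = 74.49 m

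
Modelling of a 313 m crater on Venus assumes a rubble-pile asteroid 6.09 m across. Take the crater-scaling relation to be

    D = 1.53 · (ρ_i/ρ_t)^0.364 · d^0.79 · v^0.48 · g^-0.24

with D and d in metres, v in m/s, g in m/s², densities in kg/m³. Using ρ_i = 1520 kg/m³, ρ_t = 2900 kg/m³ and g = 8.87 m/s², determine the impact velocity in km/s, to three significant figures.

Rearranging for v: v = [D / (1.53 · (1520/2900)^0.364 · 6.09^0.79 · 8.87^-0.24)]^(1/0.48).
(1520/2900)^0.364 = 0.7905
6.09^0.79 = 4.167
8.87^-0.24 = 0.5922
Denominator = 1.53 × 0.7905 × 4.167 × 0.5922 = 2.985
D / 2.985 = 313 / 2.985 = 104.9
v = 104.9^(1/0.48) = 104.9^2.0833 = 16214 m/s

v ≈ 16.2 km/s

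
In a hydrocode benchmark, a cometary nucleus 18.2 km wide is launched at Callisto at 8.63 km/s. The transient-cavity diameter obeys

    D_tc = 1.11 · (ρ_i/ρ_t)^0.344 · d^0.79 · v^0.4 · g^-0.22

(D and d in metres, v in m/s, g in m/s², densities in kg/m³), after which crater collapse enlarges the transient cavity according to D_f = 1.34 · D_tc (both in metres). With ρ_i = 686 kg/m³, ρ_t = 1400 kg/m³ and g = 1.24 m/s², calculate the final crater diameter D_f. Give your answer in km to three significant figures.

D_f ≈ 96.6 km

In SI: d = 18200 m, v = 8630 m/s.
(ρ_i/ρ_t)^0.344 = (686/1400)^0.344 = 0.7824
d^0.79 = 18200^0.79 = 2320
v^0.4 = 8630^0.4 = 37.53
g^-0.22 = 1.24^-0.22 = 0.9538
D_tc = 1.11 × 0.7824 × 2320 × 37.53 × 0.9538 = 72120 m
D_f = 1.34 × 72120 = 96641 m
     = 96.64 km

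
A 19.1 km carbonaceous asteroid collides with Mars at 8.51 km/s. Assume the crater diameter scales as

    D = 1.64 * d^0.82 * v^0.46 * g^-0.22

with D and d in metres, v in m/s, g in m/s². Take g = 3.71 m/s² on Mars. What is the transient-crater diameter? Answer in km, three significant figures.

D ≈ 256 km

In SI units: d = 19100 m, v = 8510 m/s.
d^0.82 = 19100^0.82 = 3239
v^0.46 = 8510^0.46 = 64.23
g^-0.22 = 3.71^-0.22 = 0.7494
D = 1.64 × 3239 × 64.23 × 0.7494 = 2.557 × 10^5 m
   = 255.7 km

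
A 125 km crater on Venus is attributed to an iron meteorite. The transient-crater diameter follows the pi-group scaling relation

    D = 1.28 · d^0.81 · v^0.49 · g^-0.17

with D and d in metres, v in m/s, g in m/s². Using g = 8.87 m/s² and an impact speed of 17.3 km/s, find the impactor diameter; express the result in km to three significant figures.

d ≈ 6.24 km

Rearranging for d: d = [D / (1.28 · 17300^0.49 · 8.87^-0.17)]^(1/0.81).
D = 125000 m.
17300^0.49 = 119.3
8.87^-0.17 = 0.6900
Denominator = 1.28 × 119.3 × 0.6900 = 105.4
D / 105.4 = 125000 / 105.4 = 1186
d = 1186^(1/0.81) = 1186^1.2346 = 6241 m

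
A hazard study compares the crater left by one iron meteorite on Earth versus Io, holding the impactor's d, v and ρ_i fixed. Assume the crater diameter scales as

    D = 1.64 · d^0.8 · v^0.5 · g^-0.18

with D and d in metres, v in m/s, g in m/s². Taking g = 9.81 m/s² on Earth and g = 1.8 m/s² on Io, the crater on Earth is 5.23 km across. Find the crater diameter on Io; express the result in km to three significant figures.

All impactor-dependent factors cancel in the ratio, leaving D_Io/D_Earth = (g_Io/g_Earth)^-0.18.
(1.8/9.81)^-0.18 = 0.1835^-0.18 = 1.357
D_Io = 1.357 × 5.23 km = 7.10 km

D ≈ 7.10 km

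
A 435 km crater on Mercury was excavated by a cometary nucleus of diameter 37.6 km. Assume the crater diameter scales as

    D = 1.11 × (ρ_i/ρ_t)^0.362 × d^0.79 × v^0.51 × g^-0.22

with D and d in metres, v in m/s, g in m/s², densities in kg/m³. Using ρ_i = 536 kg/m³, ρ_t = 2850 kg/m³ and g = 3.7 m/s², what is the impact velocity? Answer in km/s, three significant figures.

Rearranging for v: v = [D / (1.11 · (536/2850)^0.362 · 37600^0.79 · 3.7^-0.22)]^(1/0.51).
D = 435000 m.
(536/2850)^0.362 = 0.5461
37600^0.79 = 4115
3.7^-0.22 = 0.7499
Denominator = 1.11 × 0.5461 × 4115 × 0.7499 = 1871
D / 1871 = 435000 / 1871 = 232.5
v = 232.5^(1/0.51) = 232.5^1.9608 = 43660 m/s

v ≈ 43.7 km/s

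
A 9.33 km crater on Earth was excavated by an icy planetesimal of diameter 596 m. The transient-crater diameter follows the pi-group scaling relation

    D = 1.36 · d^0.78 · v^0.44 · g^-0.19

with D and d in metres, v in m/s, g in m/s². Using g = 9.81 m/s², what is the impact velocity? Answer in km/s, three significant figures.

Rearranging for v: v = [D / (1.36 · 596^0.78 · 9.81^-0.19)]^(1/0.44).
D = 9330 m.
596^0.78 = 146.1
9.81^-0.19 = 0.6480
Denominator = 1.36 × 146.1 × 0.6480 = 128.8
D / 128.8 = 9330 / 128.8 = 72.44
v = 72.44^(1/0.44) = 72.44^2.2727 = 16872 m/s

v ≈ 16.9 km/s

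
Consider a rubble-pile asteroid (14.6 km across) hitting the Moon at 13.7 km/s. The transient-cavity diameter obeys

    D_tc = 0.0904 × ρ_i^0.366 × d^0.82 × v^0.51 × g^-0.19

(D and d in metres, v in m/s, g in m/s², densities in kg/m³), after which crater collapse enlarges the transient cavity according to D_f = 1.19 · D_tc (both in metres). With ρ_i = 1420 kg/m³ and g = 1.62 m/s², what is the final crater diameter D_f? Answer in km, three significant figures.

In SI: d = 14600 m, v = 13700 m/s.
ρ_i^0.366 = 1420^0.366 = 14.25
d^0.82 = 14600^0.82 = 2599
v^0.51 = 13700^0.51 = 128.7
g^-0.19 = 1.62^-0.19 = 0.9124
D_tc = 0.0904 × 14.25 × 2599 × 128.7 × 0.9124 = 3.931 × 10^5 m
D_f = 1.19 × 3.931 × 10^5 = 4.678 × 10^5 m
     = 467.8 km

D_f ≈ 468 km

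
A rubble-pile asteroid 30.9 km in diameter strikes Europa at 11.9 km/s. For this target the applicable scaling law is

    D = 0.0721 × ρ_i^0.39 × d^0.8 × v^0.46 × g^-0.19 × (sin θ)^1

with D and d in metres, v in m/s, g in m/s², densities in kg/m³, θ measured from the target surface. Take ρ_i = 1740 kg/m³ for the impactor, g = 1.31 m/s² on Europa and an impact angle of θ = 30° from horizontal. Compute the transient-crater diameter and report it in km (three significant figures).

D ≈ 184 km

In SI units: d = 30900 m, v = 11900 m/s.
ρ_i^0.39 = 1740^0.39 = 18.36
d^0.8 = 30900^0.8 = 3908
v^0.46 = 11900^0.46 = 74.95
g^-0.19 = 1.31^-0.19 = 0.9500
(sin 30°)^1 = 0.5000^1 = 0.5000
D = 0.0721 × 18.36 × 3908 × 74.95 × 0.9500 × 0.5000 = 1.842 × 10^5 m
   = 184.2 km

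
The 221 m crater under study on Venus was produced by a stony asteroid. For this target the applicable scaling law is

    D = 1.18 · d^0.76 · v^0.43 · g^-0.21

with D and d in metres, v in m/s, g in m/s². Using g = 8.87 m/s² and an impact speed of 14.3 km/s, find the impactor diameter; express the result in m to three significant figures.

Rearranging for d: d = [D / (1.18 · 14300^0.43 · 8.87^-0.21)]^(1/0.76).
14300^0.43 = 61.21
8.87^-0.21 = 0.6323
Denominator = 1.18 × 61.21 × 0.6323 = 45.67
D / 45.67 = 221 / 45.67 = 4.839
d = 4.839^(1/0.76) = 4.839^1.3158 = 7.962 m

d ≈ 7.96 m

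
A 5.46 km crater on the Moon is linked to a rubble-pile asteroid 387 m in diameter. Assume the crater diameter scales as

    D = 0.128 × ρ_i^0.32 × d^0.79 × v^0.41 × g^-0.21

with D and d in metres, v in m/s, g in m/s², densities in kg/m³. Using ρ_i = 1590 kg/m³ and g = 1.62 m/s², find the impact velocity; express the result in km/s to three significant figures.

v ≈ 8.23 km/s

Rearranging for v: v = [D / (0.128 · 1590^0.32 · 387^0.79 · 1.62^-0.21)]^(1/0.41).
D = 5460 m.
1590^0.32 = 10.58
387^0.79 = 110.7
1.62^-0.21 = 0.9037
Denominator = 0.128 × 10.58 × 110.7 × 0.9037 = 135.5
D / 135.5 = 5460 / 135.5 = 40.30
v = 40.30^(1/0.41) = 40.30^2.439 = 8229 m/s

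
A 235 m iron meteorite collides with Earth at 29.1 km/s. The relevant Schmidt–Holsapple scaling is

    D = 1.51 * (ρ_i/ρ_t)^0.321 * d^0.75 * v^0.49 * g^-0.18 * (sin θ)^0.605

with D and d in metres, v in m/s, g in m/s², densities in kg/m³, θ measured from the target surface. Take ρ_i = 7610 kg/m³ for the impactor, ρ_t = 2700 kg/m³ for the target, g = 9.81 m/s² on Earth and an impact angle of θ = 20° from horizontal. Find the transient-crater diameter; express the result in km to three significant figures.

D ≈ 6.74 km

In SI units: v = 29100 m/s.
(ρ_i/ρ_t)^0.321 = (7610/2700)^0.321 = 1.395
d^0.75 = 235^0.75 = 60.02
v^0.49 = 29100^0.49 = 153.9
g^-0.18 = 9.81^-0.18 = 0.6630
(sin 20°)^0.605 = 0.3420^0.605 = 0.5225
D = 1.51 × 1.395 × 60.02 × 153.9 × 0.6630 × 0.5225 = 6740 m
   = 6.740 km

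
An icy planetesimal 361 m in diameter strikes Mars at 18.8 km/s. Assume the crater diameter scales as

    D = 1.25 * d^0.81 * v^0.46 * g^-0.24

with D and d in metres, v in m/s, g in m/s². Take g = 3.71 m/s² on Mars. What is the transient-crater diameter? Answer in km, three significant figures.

D ≈ 9.95 km

In SI units: v = 18800 m/s.
d^0.81 = 361^0.81 = 117.9
v^0.46 = 18800^0.46 = 92.49
g^-0.24 = 3.71^-0.24 = 0.7300
D = 1.25 × 117.9 × 92.49 × 0.7300 = 9950 m
   = 9.950 km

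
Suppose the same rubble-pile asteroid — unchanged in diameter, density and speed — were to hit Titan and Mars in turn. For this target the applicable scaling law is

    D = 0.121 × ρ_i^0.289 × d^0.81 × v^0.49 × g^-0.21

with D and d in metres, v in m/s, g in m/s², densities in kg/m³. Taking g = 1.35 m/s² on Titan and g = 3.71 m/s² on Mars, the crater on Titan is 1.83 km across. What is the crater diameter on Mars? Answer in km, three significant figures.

D ≈ 1.48 km

All impactor-dependent factors cancel in the ratio, leaving D_Mars/D_Titan = (g_Mars/g_Titan)^-0.21.
(3.71/1.35)^-0.21 = 2.748^-0.21 = 0.8087
D_Mars = 0.8087 × 1.83 km = 1.48 km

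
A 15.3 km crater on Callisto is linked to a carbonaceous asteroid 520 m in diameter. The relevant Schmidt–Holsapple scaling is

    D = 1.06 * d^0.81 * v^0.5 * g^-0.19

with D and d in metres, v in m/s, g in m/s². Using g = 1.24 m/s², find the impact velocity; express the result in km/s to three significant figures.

v ≈ 9.00 km/s

Rearranging for v: v = [D / (1.06 · 520^0.81 · 1.24^-0.19)]^(1/0.5).
D = 15300 m.
520^0.81 = 158.5
1.24^-0.19 = 0.9600
Denominator = 1.06 × 158.5 × 0.9600 = 161.3
D / 161.3 = 15300 / 161.3 = 94.85
v = 94.85^(1/0.5) = 94.85^2 = 8997 m/s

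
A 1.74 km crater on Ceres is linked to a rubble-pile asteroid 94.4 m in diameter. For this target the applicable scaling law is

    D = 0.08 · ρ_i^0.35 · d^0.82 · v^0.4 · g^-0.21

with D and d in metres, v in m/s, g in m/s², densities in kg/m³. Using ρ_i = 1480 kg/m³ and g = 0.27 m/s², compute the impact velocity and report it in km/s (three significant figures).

v ≈ 5.28 km/s

Rearranging for v: v = [D / (0.08 · 1480^0.35 · 94.4^0.82 · 0.27^-0.21)]^(1/0.4).
D = 1740 m.
1480^0.35 = 12.87
94.4^0.82 = 41.64
0.27^-0.21 = 1.316
Denominator = 0.08 × 12.87 × 41.64 × 1.316 = 56.42
D / 56.42 = 1740 / 56.42 = 30.84
v = 30.84^(1/0.4) = 30.84^2.5 = 5282 m/s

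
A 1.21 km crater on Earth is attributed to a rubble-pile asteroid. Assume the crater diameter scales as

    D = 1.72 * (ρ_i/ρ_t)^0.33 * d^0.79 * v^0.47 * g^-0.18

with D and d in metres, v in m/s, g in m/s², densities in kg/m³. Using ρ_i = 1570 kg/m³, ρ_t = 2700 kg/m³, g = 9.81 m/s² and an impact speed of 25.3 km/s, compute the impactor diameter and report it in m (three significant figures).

d ≈ 20.4 m

Rearranging for d: d = [D / (1.72 · (1570/2700)^0.33 · 25300^0.47 · 9.81^-0.18)]^(1/0.79).
D = 1210 m.
(1570/2700)^0.33 = 0.8362
25300^0.47 = 117.3
9.81^-0.18 = 0.6630
Denominator = 1.72 × 0.8362 × 117.3 × 0.6630 = 111.9
D / 111.9 = 1210 / 111.9 = 10.81
d = 10.81^(1/0.79) = 10.81^1.2658 = 20.35 m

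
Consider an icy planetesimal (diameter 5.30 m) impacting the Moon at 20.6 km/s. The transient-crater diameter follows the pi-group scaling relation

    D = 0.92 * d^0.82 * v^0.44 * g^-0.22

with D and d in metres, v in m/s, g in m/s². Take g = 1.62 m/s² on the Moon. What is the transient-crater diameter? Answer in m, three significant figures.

In SI units: v = 20600 m/s.
d^0.82 = 5.3^0.82 = 3.926
v^0.44 = 20600^0.44 = 79.09
g^-0.22 = 1.62^-0.22 = 0.8993
D = 0.92 × 3.926 × 79.09 × 0.8993 = 256.9 m

D ≈ 257 m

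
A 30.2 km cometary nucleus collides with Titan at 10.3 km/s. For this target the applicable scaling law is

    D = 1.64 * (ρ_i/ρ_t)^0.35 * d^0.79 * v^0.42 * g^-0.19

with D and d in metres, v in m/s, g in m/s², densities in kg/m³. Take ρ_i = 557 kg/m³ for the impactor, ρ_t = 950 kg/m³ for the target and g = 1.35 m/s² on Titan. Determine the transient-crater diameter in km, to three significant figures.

In SI units: d = 30200 m, v = 10300 m/s.
(ρ_i/ρ_t)^0.35 = (557/950)^0.35 = 0.8296
d^0.79 = 30200^0.79 = 3461
v^0.42 = 10300^0.42 = 48.46
g^-0.19 = 1.35^-0.19 = 0.9446
D = 1.64 × 0.8296 × 3461 × 48.46 × 0.9446 = 2.155 × 10^5 m
   = 215.5 km

D ≈ 216 km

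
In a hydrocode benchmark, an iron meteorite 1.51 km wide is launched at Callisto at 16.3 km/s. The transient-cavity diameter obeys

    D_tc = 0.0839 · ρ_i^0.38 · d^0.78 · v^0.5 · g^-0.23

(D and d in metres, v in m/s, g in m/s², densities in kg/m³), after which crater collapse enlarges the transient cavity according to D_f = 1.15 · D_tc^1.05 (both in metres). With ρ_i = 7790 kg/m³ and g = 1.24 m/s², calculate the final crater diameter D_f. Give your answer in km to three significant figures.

In SI: d = 1510 m, v = 16300 m/s.
ρ_i^0.38 = 7790^0.38 = 30.12
d^0.78 = 1510^0.78 = 301.7
v^0.5 = 16300^0.5 = 127.7
g^-0.23 = 1.24^-0.23 = 0.9517
D_tc = 0.0839 × 30.12 × 301.7 × 127.7 × 0.9517 = 92660 m
D_f = 1.15 × (92660)^1.05 = 1.888 × 10^5 m
     = 188.8 km

D_f ≈ 189 km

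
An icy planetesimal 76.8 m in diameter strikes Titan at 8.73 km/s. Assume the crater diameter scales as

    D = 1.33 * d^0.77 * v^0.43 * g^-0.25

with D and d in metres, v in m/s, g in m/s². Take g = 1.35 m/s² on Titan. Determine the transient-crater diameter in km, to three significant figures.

D ≈ 1.73 km

In SI units: v = 8730 m/s.
d^0.77 = 76.8^0.77 = 28.30
v^0.43 = 8730^0.43 = 49.50
g^-0.25 = 1.35^-0.25 = 0.9277
D = 1.33 × 28.30 × 49.50 × 0.9277 = 1728 m
   = 1.728 km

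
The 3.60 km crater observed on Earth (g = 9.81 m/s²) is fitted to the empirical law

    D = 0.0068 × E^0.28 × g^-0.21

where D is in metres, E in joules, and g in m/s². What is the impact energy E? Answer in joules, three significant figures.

E ≈ 1.53 × 10^21 J

Rearranging: E = [D / (0.0068 · g^-0.21)]^(1/0.28).
D = 3600 m.
g^-0.21 = 9.81^-0.21 = 0.6191
D / (0.0068 × 0.6191) = 3600 / (4.210 × 10^-3) = 8.551 × 10^5
E = (8.551 × 10^5)^3.5714 = 1.533 × 10^21 J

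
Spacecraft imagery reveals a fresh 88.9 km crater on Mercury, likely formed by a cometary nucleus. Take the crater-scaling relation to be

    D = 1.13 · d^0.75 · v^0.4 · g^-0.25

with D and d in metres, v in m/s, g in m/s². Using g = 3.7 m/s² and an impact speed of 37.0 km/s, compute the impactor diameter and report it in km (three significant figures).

d ≈ 19.1 km

Rearranging for d: d = [D / (1.13 · 37000^0.4 · 3.7^-0.25)]^(1/0.75).
D = 88900 m.
37000^0.4 = 67.19
3.7^-0.25 = 0.7210
Denominator = 1.13 × 67.19 × 0.7210 = 54.74
D / 54.74 = 88900 / 54.74 = 1624
d = 1624^(1/0.75) = 1624^1.3333 = 19084 m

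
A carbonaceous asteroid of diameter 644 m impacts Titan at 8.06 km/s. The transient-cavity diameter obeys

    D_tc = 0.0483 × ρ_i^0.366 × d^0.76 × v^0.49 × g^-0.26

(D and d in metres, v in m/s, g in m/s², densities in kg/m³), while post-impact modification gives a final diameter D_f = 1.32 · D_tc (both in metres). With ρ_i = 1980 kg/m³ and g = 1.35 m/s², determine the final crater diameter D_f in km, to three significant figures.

D_f ≈ 10.6 km

v = 8060 m/s.
ρ_i^0.366 = 1980^0.366 = 16.09
d^0.76 = 644^0.76 = 136.4
v^0.49 = 8060^0.49 = 82.05
g^-0.26 = 1.35^-0.26 = 0.9249
D_tc = 0.0483 × 16.09 × 136.4 × 82.05 × 0.9249 = 8044 m
D_f = 1.32 × 8044 = 10618 m
     = 10.62 km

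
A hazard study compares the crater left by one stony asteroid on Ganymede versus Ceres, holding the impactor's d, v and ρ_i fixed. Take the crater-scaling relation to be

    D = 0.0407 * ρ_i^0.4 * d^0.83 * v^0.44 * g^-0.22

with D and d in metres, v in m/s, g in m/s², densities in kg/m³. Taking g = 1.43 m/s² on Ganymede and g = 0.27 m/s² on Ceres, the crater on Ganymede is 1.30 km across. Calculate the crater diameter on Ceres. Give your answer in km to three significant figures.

All impactor-dependent factors cancel in the ratio, leaving D_Ceres/D_Ganymede = (g_Ceres/g_Ganymede)^-0.22.
(0.27/1.43)^-0.22 = 0.1888^-0.22 = 1.443
D_Ceres = 1.443 × 1.30 km = 1.88 km

D ≈ 1.88 km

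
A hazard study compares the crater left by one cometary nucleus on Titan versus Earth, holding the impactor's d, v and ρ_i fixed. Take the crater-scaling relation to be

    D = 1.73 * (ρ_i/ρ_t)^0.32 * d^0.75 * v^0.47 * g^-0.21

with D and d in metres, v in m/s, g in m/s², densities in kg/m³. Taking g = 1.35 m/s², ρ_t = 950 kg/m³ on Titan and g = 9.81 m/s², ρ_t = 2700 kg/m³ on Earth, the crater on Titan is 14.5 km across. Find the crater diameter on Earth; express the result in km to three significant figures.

D ≈ 6.84 km

The impactor-only factors (d, v, ρ_i) cancel in the ratio, leaving D_Earth/D_Titan = (g_Earth/g_Titan)^-0.21 · (ρ_t,Titan/ρ_t,Earth)^0.32.
(9.81/1.35)^-0.21 = 7.267^-0.21 = 0.6593
(950/2700)^0.32 = 0.3519^0.32 = 0.7159
Ratio = 0.6593 × 0.7159 = 0.4720
D_Earth = 0.4720 × 14.5 km = 6.84 km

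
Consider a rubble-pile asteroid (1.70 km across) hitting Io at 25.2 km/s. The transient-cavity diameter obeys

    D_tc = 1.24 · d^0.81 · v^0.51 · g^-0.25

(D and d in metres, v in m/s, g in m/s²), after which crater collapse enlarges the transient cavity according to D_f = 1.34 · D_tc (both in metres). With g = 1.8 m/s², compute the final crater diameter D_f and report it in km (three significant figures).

D_f ≈ 104 km

In SI: d = 1700 m, v = 25200 m/s.
d^0.81 = 1700^0.81 = 413.7
v^0.51 = 25200^0.51 = 175.7
g^-0.25 = 1.8^-0.25 = 0.8633
D_tc = 1.24 × 413.7 × 175.7 × 0.8633 = 77810 m
D_f = 1.34 × 77810 = 1.043 × 10^5 m
     = 104.3 km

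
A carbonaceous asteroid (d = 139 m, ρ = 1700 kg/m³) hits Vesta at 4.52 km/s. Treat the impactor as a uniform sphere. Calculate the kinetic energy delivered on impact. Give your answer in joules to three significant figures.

v = 4520 m/s.
Mass m = (π/6) ρ d³ = (π/6) × 1700 × (139)³ = 2.391 × 10^9 kg
E = ½ m v² = 0.5 × 2.391 × 10^9 × (4520)² = 2.442 × 10^16 J

E ≈ 2.44 × 10^16 J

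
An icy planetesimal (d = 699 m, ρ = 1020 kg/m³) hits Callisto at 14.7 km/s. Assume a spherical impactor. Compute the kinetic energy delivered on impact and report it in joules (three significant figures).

v = 14700 m/s.
Mass m = (π/6) ρ d³ = (π/6) × 1020 × (699)³ = 1.824 × 10^11 kg
E = ½ m v² = 0.5 × 1.824 × 10^11 × (14700)² = 1.971 × 10^19 J

E ≈ 1.97 × 10^19 J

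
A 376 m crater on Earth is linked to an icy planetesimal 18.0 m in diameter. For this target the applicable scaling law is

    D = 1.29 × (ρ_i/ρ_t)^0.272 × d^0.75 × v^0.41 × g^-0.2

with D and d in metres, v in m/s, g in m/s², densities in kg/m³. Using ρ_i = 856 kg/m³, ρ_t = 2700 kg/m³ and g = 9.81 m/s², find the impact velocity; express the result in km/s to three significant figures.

v ≈ 33.9 km/s

Rearranging for v: v = [D / (1.29 · (856/2700)^0.272 · 18^0.75 · 9.81^-0.2)]^(1/0.41).
(856/2700)^0.272 = 0.7316
18^0.75 = 8.739
9.81^-0.2 = 0.6334
Denominator = 1.29 × 0.7316 × 8.739 × 0.6334 = 5.224
D / 5.224 = 376 / 5.224 = 71.98
v = 71.98^(1/0.41) = 71.98^2.439 = 33864 m/s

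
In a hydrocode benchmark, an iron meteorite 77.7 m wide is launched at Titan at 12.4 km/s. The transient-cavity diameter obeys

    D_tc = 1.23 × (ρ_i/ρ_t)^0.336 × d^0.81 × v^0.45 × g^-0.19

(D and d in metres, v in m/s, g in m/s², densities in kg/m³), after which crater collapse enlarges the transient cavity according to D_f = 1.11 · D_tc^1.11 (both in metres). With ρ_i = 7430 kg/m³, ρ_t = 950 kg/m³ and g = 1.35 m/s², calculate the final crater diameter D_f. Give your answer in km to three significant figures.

v = 12400 m/s.
(ρ_i/ρ_t)^0.336 = (7430/950)^0.336 = 1.996
d^0.81 = 77.7^0.81 = 33.98
v^0.45 = 12400^0.45 = 69.51
g^-0.19 = 1.35^-0.19 = 0.9446
D_tc = 1.23 × 1.996 × 33.98 × 69.51 × 0.9446 = 5478 m
D_f = 1.11 × (5478)^1.11 = 15674 m
     = 15.67 km

D_f ≈ 15.7 km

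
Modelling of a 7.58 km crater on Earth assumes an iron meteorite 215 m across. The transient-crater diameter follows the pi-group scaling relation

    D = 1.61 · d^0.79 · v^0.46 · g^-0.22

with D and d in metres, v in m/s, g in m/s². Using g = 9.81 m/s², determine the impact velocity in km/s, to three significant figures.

Rearranging for v: v = [D / (1.61 · 215^0.79 · 9.81^-0.22)]^(1/0.46).
D = 7580 m.
215^0.79 = 69.60
9.81^-0.22 = 0.6051
Denominator = 1.61 × 69.60 × 0.6051 = 67.81
D / 67.81 = 7580 / 67.81 = 111.8
v = 111.8^(1/0.46) = 111.8^2.1739 = 28386 m/s

v ≈ 28.4 km/s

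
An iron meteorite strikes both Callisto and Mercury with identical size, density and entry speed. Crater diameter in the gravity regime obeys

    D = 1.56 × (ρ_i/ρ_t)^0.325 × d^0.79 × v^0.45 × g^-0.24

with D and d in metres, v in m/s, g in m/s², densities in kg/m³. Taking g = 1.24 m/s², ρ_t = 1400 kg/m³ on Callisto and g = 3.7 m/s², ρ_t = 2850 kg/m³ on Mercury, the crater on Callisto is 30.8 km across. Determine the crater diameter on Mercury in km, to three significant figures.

D ≈ 18.8 km

The impactor-only factors (d, v, ρ_i) cancel in the ratio, leaving D_Mercury/D_Callisto = (g_Mercury/g_Callisto)^-0.24 · (ρ_t,Callisto/ρ_t,Mercury)^0.325.
(3.7/1.24)^-0.24 = 2.984^-0.24 = 0.7692
(1400/2850)^0.325 = 0.4912^0.325 = 0.7937
Ratio = 0.7692 × 0.7937 = 0.6105
D_Mercury = 0.6105 × 30.8 km = 18.8 km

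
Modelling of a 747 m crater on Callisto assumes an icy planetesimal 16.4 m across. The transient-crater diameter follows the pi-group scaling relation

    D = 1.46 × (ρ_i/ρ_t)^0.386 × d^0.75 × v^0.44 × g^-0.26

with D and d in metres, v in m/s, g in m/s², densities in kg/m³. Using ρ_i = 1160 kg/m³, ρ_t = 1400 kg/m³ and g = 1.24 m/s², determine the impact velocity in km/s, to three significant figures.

v ≈ 16.3 km/s

Rearranging for v: v = [D / (1.46 · (1160/1400)^0.386 · 16.4^0.75 · 1.24^-0.26)]^(1/0.44).
(1160/1400)^0.386 = 0.9300
16.4^0.75 = 8.150
1.24^-0.26 = 0.9456
Denominator = 1.46 × 0.9300 × 8.150 × 0.9456 = 10.46
D / 10.46 = 747 / 10.46 = 71.41
v = 71.41^(1/0.44) = 71.41^2.2727 = 16332 m/s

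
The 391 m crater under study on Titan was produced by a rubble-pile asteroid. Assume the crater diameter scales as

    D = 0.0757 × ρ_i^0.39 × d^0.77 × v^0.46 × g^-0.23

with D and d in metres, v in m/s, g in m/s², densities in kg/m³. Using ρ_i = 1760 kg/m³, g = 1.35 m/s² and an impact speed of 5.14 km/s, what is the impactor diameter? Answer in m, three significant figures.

d ≈ 10.0 m

Rearranging for d: d = [D / (0.0757 · 1760^0.39 · 5140^0.46 · 1.35^-0.23)]^(1/0.77).
1760^0.39 = 18.44
5140^0.46 = 50.94
1.35^-0.23 = 0.9333
Denominator = 0.0757 × 18.44 × 50.94 × 0.9333 = 66.36
D / 66.36 = 391 / 66.36 = 5.892
d = 5.892^(1/0.77) = 5.892^1.2987 = 10.01 m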